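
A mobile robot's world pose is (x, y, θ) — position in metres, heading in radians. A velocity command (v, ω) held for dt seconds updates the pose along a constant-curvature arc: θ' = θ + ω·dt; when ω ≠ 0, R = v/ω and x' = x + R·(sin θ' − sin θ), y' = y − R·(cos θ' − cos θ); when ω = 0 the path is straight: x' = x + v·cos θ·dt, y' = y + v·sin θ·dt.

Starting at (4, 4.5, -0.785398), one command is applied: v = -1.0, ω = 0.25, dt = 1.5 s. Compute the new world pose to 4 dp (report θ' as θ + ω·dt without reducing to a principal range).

θ' = -0.7854 + 0.25·1.5 = -0.4104
R = v/ω = -1.0/0.25 = -4.0000
x' = 4 + -4.0000·(sin -0.4104 − sin -0.7854) = 2.7675
y' = 4.5 − -4.0000·(cos -0.4104 − cos -0.7854) = 5.3394

(2.7675, 5.3394, -0.4104)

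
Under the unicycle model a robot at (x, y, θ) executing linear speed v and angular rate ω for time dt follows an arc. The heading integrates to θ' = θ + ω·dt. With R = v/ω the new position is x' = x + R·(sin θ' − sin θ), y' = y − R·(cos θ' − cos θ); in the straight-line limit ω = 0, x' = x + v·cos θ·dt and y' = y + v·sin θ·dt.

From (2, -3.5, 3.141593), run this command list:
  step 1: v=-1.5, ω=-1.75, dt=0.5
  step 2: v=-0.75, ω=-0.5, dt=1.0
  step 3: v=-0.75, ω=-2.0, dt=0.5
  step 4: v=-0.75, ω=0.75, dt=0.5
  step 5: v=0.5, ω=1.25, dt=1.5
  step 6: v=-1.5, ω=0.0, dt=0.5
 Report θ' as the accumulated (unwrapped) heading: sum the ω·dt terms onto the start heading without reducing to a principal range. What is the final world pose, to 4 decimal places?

(3.0849, -4.6548, 3.0166)

step 1: θ'=2.2666 (R=0.8571) → pose (2.6579, -3.8077, 2.2666)
step 2: θ'=1.7666 (R=1.5000) → pose (2.9779, -4.4774, 1.7666)
step 3: θ'=0.7666 (R=0.3750) → pose (2.8702, -4.8205, 0.7666)
step 4: θ'=1.1416 (R=-1.0000) → pose (2.6546, -5.1246, 1.1416)
step 5: θ'=3.0166 (R=0.4000) → pose (2.3408, -4.5612, 3.0166)
step 6: θ'=3.0166 (straight) → pose (3.0849, -4.6548, 3.0166)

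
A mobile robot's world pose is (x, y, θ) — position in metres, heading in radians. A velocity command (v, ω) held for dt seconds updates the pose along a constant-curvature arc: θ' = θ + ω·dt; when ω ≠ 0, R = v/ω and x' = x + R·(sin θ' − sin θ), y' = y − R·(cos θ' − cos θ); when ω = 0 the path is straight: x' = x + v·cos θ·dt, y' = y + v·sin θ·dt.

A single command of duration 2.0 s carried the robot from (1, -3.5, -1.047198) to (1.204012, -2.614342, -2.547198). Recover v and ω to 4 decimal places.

Δθ = -2.547198 − -1.047198 = -1.500000
ω = Δθ/dt = -1.500000/2.0 = -0.7500
R = −Δy/(cos θ' − cos θ) = 0.6667
v = R·ω = 0.6667·-0.7500 = -0.5000

v = -0.5000, ω = -0.7500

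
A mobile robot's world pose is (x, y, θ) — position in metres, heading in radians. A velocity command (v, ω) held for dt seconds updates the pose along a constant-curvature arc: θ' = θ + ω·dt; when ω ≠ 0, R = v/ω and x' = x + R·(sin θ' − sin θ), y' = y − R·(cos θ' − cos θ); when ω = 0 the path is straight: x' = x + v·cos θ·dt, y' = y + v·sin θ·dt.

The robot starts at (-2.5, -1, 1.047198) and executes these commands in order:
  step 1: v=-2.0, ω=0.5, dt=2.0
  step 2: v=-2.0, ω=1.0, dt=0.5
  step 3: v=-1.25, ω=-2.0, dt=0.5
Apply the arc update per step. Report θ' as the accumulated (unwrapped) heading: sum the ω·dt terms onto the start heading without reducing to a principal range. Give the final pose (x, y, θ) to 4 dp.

step 1: θ'=2.0472 (R=-4.0000) → pose (-2.5905, -4.8343, 2.0472)
step 2: θ'=2.5472 (R=-2.0000) → pose (-1.9332, -5.5741, 2.5472)
step 3: θ'=1.5472 (R=0.6250) → pose (-1.6584, -6.1067, 1.5472)

(-1.6584, -6.1067, 1.5472)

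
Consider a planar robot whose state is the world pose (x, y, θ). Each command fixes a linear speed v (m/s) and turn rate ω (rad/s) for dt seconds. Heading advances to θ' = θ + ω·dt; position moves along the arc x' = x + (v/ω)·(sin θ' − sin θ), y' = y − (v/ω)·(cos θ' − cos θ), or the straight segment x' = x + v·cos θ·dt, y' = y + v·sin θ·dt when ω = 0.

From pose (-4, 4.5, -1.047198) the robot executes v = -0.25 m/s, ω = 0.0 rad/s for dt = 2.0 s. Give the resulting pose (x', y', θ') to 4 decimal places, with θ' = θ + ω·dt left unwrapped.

θ' = -1.0472 + 0.0·2.0 = -1.0472
ω = 0 → straight: x' = -4 + -0.25·cos(-1.0472)·2.0 = -4.2500
y' = 4.5 + -0.25·sin(-1.0472)·2.0 = 4.9330

(-4.2500, 4.9330, -1.0472)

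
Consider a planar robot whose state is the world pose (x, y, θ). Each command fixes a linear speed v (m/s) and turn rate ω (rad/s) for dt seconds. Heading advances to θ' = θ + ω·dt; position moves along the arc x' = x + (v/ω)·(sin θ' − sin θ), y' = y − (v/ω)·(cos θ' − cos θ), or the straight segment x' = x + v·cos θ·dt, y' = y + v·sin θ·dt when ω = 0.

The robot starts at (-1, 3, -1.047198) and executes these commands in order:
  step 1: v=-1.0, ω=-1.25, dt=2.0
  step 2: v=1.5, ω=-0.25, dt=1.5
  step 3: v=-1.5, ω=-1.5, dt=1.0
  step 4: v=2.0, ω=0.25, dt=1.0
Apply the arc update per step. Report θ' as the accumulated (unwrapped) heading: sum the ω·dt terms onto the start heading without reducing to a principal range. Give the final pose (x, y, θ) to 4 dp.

(-0.6903, 5.6865, -5.1722)

step 1: θ'=-3.5472 (R=0.8000) → pose (0.0085, 4.1351, -3.5472)
step 2: θ'=-3.9222 (R=-6.0000) → pose (-1.8463, 5.3853, -3.9222)
step 3: θ'=-5.4222 (R=1.0000) → pose (-1.7916, 4.0232, -5.4222)
step 4: θ'=-5.1722 (R=8.0000) → pose (-0.6903, 5.6865, -5.1722)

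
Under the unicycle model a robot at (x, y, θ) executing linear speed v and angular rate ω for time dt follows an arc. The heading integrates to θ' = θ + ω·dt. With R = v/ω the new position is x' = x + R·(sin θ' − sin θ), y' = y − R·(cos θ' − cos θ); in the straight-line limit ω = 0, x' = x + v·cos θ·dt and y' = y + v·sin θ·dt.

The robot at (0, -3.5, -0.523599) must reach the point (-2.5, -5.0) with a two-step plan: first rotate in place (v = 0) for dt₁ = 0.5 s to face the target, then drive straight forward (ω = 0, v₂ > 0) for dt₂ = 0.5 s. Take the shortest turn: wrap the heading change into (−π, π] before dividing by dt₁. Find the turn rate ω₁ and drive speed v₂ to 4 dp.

heading to target = atan2(-5−-3.5, -2.5−0) = -2.6012
Δθ = wrap(-2.6012 − -0.5236) = -2.0776; ω₁ = Δθ/dt₁ = -4.1551
distance = √((-2.5−0)² + (-5−-3.5)²) = 2.9155; v₂ = distance/dt₂ = 5.8310

ω₁ = -4.1551, v₂ = 5.8310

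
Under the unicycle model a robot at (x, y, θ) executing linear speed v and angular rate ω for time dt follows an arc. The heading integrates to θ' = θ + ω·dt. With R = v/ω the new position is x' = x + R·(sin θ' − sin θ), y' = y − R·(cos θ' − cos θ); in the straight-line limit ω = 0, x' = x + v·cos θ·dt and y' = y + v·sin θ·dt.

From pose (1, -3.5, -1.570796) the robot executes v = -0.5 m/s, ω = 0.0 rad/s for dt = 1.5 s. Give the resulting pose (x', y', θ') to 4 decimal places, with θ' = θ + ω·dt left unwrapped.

(1.0000, -2.7500, -1.5708)

θ' = -1.5708 + 0.0·1.5 = -1.5708
ω = 0 → straight: x' = 1 + -0.5·cos(-1.5708)·1.5 = 1.0000
y' = -3.5 + -0.5·sin(-1.5708)·1.5 = -2.7500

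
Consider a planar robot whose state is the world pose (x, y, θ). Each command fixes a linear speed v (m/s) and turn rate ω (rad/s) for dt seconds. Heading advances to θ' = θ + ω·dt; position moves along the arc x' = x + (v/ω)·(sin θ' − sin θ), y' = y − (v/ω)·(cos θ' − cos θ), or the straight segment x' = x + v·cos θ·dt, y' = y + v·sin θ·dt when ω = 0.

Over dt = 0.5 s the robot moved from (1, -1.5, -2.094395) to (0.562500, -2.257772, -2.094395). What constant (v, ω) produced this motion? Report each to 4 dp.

v = 1.7500, ω = 0.0000

Δθ = -2.094395 − -2.094395 = 0.000000
ω = Δθ/dt = 0.000000/0.5 = 0.0000
ω = 0 → v = (Δx·cos θ + Δy·sin θ)/dt = 1.7500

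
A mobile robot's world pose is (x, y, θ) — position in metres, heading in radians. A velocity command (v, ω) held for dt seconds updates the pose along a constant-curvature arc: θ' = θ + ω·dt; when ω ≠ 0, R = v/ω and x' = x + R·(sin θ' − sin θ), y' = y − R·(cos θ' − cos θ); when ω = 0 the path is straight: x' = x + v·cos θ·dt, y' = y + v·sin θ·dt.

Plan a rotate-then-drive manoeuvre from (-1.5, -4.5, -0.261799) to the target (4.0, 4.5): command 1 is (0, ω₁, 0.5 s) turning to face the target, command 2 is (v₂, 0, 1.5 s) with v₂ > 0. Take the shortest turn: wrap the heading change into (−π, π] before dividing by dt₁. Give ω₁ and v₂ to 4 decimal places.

heading to target = atan2(4.5−-4.5, 4−-1.5) = 1.0222
Δθ = wrap(1.0222 − -0.2618) = 1.2840; ω₁ = Δθ/dt₁ = 2.5681
distance = √((4−-1.5)² + (4.5−-4.5)²) = 10.5475; v₂ = distance/dt₂ = 7.0317

ω₁ = 2.5681, v₂ = 7.0317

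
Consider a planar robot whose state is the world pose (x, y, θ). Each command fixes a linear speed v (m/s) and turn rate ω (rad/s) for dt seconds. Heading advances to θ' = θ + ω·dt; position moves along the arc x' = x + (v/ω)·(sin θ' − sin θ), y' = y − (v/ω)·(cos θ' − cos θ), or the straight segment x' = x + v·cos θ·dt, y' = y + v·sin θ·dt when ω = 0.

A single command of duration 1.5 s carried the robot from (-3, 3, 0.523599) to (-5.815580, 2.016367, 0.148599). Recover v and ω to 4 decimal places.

v = -2.0000, ω = -0.2500

Δθ = 0.148599 − 0.523599 = -0.375000
ω = Δθ/dt = -0.375000/1.5 = -0.2500
R = Δx/(sin θ' − sin θ) = 8.0000
v = R·ω = 8.0000·-0.2500 = -2.0000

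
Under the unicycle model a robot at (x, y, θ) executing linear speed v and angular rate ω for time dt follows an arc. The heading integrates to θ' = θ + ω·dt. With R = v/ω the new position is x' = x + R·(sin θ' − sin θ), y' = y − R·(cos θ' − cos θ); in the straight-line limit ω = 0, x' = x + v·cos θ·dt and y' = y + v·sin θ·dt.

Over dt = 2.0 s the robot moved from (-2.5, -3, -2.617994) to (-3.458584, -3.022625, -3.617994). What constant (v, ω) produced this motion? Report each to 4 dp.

Δθ = -3.617994 − -2.617994 = -1.000000
ω = Δθ/dt = -1.000000/2.0 = -0.5000
R = Δx/(sin θ' − sin θ) = -1.0000
v = R·ω = -1.0000·-0.5000 = 0.5000

v = 0.5000, ω = -0.5000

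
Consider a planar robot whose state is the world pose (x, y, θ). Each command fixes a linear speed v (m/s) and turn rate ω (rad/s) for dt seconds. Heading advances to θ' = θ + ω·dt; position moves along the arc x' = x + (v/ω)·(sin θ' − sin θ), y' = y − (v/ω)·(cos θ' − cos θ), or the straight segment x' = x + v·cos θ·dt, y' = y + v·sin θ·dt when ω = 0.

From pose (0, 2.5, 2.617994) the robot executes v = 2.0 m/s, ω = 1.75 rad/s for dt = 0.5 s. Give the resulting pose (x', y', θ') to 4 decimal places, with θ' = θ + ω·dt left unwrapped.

(-0.9648, 2.5833, 3.4930)

θ' = 2.6180 + 1.75·0.5 = 3.4930
R = v/ω = 2.0/1.75 = 1.1429
x' = 0 + 1.1429·(sin 3.4930 − sin 2.6180) = -0.9648
y' = 2.5 − 1.1429·(cos 3.4930 − cos 2.6180) = 2.5833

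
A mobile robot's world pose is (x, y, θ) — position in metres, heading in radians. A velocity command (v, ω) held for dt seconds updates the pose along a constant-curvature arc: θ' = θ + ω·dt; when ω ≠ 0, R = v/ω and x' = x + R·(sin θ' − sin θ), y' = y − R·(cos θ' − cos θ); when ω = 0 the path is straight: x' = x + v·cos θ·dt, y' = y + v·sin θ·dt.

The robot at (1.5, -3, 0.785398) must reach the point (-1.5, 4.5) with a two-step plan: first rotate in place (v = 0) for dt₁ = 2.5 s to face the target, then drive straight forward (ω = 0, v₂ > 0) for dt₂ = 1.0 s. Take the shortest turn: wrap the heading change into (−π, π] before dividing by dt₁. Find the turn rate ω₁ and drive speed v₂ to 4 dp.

ω₁ = 0.4664, v₂ = 8.0777

heading to target = atan2(4.5−-3, -1.5−1.5) = 1.9513
Δθ = wrap(1.9513 − 0.7854) = 1.1659; ω₁ = Δθ/dt₁ = 0.4664
distance = √((-1.5−1.5)² + (4.5−-3)²) = 8.0777; v₂ = distance/dt₂ = 8.0777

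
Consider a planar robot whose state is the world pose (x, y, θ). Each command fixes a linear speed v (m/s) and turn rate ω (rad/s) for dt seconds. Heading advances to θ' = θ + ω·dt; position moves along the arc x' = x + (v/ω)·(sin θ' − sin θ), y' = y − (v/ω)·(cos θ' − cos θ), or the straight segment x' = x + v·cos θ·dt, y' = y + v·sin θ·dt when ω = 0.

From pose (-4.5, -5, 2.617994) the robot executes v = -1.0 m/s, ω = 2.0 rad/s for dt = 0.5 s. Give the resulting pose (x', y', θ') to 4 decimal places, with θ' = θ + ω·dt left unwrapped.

θ' = 2.6180 + 2.0·0.5 = 3.6180
R = v/ω = -1.0/2.0 = -0.5000
x' = -4.5 + -0.5000·(sin 3.6180 − sin 2.6180) = -4.0207
y' = -5 − -0.5000·(cos 3.6180 − cos 2.6180) = -5.0113

(-4.0207, -5.0113, 3.6180)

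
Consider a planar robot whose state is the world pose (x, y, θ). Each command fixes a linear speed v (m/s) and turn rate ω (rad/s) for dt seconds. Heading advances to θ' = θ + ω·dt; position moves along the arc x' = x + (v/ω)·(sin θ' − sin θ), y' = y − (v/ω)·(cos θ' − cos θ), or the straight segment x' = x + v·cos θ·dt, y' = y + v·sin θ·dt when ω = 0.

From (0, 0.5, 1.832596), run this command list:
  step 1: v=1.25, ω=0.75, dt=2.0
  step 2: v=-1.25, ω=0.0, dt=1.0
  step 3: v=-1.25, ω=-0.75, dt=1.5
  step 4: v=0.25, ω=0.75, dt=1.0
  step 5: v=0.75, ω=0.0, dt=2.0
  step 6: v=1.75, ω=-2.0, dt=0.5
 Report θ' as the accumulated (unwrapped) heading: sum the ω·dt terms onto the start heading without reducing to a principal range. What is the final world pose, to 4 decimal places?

step 1: θ'=3.3326 (R=1.6667) → pose (-1.9263, 1.7050, 3.3326)
step 2: θ'=3.3326 (straight) → pose (-0.6990, 1.9423, 3.3326)
step 3: θ'=2.2076 (R=1.6667) → pose (0.9574, 1.2970, 2.2076)
step 4: θ'=2.9576 (R=0.3333) → pose (0.7504, 1.4265, 2.9576)
step 5: θ'=2.9576 (straight) → pose (-0.7243, 1.7009, 2.9576)
step 6: θ'=1.9576 (R=-0.8750) → pose (-1.3746, 2.2311, 1.9576)

(-1.3746, 2.2311, 1.9576)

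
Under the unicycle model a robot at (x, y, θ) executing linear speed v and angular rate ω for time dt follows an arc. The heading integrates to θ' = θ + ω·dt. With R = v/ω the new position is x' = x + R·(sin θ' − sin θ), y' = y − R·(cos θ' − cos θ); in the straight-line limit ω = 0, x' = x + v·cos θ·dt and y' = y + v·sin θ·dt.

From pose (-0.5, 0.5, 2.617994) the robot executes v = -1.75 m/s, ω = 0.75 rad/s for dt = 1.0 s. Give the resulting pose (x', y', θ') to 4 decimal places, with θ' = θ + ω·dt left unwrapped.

θ' = 2.6180 + 0.75·1.0 = 3.3680
R = v/ω = -1.75/0.75 = -2.3333
x' = -0.5 + -2.3333·(sin 3.3680 − sin 2.6180) = 1.1904
y' = 0.5 − -2.3333·(cos 3.3680 − cos 2.6180) = 0.2469

(1.1904, 0.2469, 3.3680)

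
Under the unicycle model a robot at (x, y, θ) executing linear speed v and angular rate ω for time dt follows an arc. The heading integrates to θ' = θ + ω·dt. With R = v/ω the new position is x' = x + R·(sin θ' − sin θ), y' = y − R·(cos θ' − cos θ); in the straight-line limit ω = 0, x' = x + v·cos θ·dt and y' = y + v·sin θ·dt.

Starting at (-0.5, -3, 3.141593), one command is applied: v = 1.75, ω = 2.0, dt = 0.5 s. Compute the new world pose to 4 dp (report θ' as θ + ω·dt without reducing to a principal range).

θ' = 3.1416 + 2.0·0.5 = 4.1416
R = v/ω = 1.75/2.0 = 0.8750
x' = -0.5 + 0.8750·(sin 4.1416 − sin 3.1416) = -1.2363
y' = -3 − 0.8750·(cos 4.1416 − cos 3.1416) = -3.4022

(-1.2363, -3.4022, 4.1416)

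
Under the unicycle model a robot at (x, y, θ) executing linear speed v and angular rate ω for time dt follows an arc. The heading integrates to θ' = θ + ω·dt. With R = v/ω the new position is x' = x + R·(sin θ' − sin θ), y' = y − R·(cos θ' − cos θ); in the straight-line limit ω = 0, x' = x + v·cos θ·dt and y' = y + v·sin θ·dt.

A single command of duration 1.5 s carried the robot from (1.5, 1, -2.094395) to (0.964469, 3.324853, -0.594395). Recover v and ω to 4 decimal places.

v = -1.7500, ω = 1.0000

Δθ = -0.594395 − -2.094395 = 1.500000
ω = Δθ/dt = 1.500000/1.5 = 1.0000
R = −Δy/(cos θ' − cos θ) = -1.7500
v = R·ω = -1.7500·1.0000 = -1.7500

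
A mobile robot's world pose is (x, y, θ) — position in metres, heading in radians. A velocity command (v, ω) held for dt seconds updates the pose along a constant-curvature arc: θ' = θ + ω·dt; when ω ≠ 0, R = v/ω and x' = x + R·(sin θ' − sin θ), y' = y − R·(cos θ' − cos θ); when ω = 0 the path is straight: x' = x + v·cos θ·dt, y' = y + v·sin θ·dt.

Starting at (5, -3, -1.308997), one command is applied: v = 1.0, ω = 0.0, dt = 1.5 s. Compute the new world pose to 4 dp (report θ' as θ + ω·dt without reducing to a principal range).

(5.3882, -4.4489, -1.3090)

θ' = -1.3090 + 0.0·1.5 = -1.3090
ω = 0 → straight: x' = 5 + 1.0·cos(-1.3090)·1.5 = 5.3882
y' = -3 + 1.0·sin(-1.3090)·1.5 = -4.4489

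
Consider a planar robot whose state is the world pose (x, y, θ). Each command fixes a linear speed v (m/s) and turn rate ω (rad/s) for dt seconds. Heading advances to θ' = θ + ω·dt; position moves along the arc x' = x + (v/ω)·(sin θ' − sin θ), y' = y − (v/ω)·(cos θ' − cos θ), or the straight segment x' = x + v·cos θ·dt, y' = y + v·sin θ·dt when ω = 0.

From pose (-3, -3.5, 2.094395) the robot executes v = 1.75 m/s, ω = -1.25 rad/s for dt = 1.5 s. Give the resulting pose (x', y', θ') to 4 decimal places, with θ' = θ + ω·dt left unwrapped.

θ' = 2.0944 + -1.25·1.5 = 0.2194
R = v/ω = 1.75/-1.25 = -1.4000
x' = -3 + -1.4000·(sin 0.2194 − sin 2.0944) = -2.0923
y' = -3.5 − -1.4000·(cos 0.2194 − cos 2.0944) = -1.4336

(-2.0923, -1.4336, 0.2194)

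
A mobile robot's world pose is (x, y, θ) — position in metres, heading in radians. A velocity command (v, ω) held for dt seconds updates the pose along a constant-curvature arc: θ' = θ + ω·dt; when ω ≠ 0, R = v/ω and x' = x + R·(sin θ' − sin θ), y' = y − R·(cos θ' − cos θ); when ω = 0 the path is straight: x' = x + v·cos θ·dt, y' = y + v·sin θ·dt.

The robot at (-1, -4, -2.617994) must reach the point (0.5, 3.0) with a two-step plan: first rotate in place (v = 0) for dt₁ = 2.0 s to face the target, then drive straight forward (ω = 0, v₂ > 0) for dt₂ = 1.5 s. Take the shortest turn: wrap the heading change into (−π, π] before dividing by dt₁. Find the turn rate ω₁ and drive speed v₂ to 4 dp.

heading to target = atan2(3−-4, 0.5−-1) = 1.3597
Δθ = wrap(1.3597 − -2.6180) = -2.3055; ω₁ = Δθ/dt₁ = -1.1527
distance = √((0.5−-1)² + (3−-4)²) = 7.1589; v₂ = distance/dt₂ = 4.7726

ω₁ = -1.1527, v₂ = 4.7726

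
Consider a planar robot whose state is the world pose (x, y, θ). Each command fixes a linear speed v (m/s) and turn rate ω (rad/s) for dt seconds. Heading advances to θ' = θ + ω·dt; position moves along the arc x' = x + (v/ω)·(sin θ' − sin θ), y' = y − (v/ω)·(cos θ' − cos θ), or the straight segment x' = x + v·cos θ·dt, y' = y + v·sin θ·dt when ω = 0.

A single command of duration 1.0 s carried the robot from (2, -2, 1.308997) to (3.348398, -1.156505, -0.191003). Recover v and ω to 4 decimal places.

v = 1.7500, ω = -1.5000

Δθ = -0.191003 − 1.308997 = -1.500000
ω = Δθ/dt = -1.500000/1.0 = -1.5000
R = Δx/(sin θ' − sin θ) = -1.1667
v = R·ω = -1.1667·-1.5000 = 1.7500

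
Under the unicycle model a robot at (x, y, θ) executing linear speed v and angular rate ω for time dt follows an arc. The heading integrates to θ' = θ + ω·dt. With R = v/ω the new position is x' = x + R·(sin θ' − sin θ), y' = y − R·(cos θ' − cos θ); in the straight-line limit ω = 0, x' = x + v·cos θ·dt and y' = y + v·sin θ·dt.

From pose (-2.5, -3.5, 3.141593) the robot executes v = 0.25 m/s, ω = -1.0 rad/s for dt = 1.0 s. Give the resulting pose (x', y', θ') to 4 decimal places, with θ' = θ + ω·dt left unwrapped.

(-2.7104, -3.3851, 2.1416)

θ' = 3.1416 + -1.0·1.0 = 2.1416
R = v/ω = 0.25/-1.0 = -0.2500
x' = -2.5 + -0.2500·(sin 2.1416 − sin 3.1416) = -2.7104
y' = -3.5 − -0.2500·(cos 2.1416 − cos 3.1416) = -3.3851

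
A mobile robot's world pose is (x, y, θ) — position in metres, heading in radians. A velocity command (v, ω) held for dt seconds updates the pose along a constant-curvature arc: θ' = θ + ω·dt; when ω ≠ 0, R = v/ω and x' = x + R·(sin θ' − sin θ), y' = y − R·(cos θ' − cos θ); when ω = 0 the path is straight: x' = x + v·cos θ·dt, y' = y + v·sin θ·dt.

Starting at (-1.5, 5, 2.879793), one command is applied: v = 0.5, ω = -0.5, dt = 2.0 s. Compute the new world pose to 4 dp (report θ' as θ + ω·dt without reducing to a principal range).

(-2.1938, 5.6618, 1.8798)

θ' = 2.8798 + -0.5·2.0 = 1.8798
R = v/ω = 0.5/-0.5 = -1.0000
x' = -1.5 + -1.0000·(sin 1.8798 − sin 2.8798) = -2.1938
y' = 5 − -1.0000·(cos 1.8798 − cos 2.8798) = 5.6618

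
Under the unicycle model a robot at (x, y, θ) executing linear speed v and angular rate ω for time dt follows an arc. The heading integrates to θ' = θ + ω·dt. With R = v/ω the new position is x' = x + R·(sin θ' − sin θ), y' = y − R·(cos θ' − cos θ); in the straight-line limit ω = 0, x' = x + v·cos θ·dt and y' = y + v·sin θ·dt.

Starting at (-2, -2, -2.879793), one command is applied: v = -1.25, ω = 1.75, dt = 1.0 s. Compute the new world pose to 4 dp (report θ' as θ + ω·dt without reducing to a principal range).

(-1.5389, -1.0052, -1.1298)

θ' = -2.8798 + 1.75·1.0 = -1.1298
R = v/ω = -1.25/1.75 = -0.7143
x' = -2 + -0.7143·(sin -1.1298 − sin -2.8798) = -1.5389
y' = -2 − -0.7143·(cos -1.1298 − cos -2.8798) = -1.0052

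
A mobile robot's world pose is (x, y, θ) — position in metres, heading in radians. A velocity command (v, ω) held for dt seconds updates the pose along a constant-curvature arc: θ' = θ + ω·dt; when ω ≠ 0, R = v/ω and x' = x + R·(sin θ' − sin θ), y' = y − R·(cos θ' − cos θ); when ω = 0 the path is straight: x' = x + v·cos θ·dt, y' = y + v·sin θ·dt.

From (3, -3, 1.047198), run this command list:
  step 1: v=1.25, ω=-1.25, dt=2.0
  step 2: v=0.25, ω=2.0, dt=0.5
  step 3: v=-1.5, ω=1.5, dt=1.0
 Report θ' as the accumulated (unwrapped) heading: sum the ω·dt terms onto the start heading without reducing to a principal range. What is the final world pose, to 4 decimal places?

(3.6250, -3.8792, 1.0472)

step 1: θ'=-1.4528 (R=-1.0000) → pose (4.8591, -3.3823, -1.4528)
step 2: θ'=-0.4528 (R=0.1250) → pose (4.9285, -3.4800, -0.4528)
step 3: θ'=1.0472 (R=-1.0000) → pose (3.6250, -3.8792, 1.0472)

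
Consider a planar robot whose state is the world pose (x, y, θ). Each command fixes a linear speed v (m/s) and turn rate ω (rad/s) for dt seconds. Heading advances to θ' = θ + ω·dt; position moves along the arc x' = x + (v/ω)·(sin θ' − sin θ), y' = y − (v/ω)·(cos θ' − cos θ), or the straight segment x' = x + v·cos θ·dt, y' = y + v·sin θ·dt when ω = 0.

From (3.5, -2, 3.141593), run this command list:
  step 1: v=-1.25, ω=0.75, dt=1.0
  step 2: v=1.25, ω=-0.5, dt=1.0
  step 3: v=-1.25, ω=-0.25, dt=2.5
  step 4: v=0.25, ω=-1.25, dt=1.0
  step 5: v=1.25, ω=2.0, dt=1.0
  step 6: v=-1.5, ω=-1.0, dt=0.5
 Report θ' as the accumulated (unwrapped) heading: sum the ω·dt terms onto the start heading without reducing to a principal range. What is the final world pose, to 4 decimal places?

(6.3758, -1.4330, 3.0166)

step 1: θ'=3.8916 (R=-1.6667) → pose (4.6361, -1.5528, 3.8916)
step 2: θ'=3.3916 (R=-2.5000) → pose (3.5505, -2.1459, 3.3916)
step 3: θ'=2.7666 (R=5.0000) → pose (6.6189, -2.3379, 2.7666)
step 4: θ'=1.5166 (R=-0.2000) → pose (6.4924, -2.1410, 1.5166)
step 5: θ'=3.5166 (R=0.6250) → pose (5.6394, -1.5255, 3.5166)
step 6: θ'=3.0166 (R=1.5000) → pose (6.3758, -1.4330, 3.0166)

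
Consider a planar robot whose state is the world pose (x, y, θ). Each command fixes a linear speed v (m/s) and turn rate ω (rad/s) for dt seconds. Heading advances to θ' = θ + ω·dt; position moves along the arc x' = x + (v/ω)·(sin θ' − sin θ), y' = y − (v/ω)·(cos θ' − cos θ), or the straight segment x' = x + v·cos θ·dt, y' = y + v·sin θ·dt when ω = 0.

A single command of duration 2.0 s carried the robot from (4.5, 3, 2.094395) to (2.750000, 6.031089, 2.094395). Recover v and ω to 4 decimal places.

Δθ = 2.094395 − 2.094395 = 0.000000
ω = Δθ/dt = 0.000000/2.0 = 0.0000
ω = 0 → v = (Δx·cos θ + Δy·sin θ)/dt = 1.7500

v = 1.7500, ω = 0.0000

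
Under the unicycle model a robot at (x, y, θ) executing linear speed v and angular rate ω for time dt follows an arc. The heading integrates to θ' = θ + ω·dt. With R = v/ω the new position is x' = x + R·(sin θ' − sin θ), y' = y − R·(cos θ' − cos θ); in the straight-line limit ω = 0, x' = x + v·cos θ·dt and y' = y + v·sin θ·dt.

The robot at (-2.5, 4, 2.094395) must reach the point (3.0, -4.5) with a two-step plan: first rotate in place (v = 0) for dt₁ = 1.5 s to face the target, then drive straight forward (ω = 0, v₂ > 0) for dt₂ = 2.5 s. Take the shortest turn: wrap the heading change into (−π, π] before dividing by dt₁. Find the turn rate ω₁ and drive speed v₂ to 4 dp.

heading to target = atan2(-4.5−4, 3−-2.5) = -0.9965
Δθ = wrap(-0.9965 − 2.0944) = -3.0909; ω₁ = Δθ/dt₁ = -2.0606
distance = √((3−-2.5)² + (-4.5−4)²) = 10.1242; v₂ = distance/dt₂ = 4.0497

ω₁ = -2.0606, v₂ = 4.0497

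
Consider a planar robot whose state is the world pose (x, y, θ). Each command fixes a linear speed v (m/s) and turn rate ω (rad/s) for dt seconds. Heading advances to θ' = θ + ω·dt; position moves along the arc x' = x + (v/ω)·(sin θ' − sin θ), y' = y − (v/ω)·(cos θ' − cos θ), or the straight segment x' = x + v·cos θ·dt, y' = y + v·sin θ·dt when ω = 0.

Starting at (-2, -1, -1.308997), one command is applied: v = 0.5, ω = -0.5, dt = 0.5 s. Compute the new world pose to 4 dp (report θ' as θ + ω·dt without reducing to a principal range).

(-1.9660, -1.2470, -1.5590)

θ' = -1.3090 + -0.5·0.5 = -1.5590
R = v/ω = 0.5/-0.5 = -1.0000
x' = -2 + -1.0000·(sin -1.5590 − sin -1.3090) = -1.9660
y' = -1 − -1.0000·(cos -1.5590 − cos -1.3090) = -1.2470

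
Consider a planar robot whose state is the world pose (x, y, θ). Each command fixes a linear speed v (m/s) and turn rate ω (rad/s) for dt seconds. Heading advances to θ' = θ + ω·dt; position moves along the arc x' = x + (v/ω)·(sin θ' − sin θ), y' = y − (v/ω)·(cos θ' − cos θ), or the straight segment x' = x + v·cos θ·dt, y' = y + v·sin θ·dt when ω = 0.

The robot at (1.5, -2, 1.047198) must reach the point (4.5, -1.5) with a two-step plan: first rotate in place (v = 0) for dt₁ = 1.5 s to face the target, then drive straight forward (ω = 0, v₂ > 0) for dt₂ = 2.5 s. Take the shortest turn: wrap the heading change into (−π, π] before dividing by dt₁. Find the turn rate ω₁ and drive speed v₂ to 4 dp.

heading to target = atan2(-1.5−-2, 4.5−1.5) = 0.1651
Δθ = wrap(0.1651 − 1.0472) = -0.8820; ω₁ = Δθ/dt₁ = -0.5880
distance = √((4.5−1.5)² + (-1.5−-2)²) = 3.0414; v₂ = distance/dt₂ = 1.2166

ω₁ = -0.5880, v₂ = 1.2166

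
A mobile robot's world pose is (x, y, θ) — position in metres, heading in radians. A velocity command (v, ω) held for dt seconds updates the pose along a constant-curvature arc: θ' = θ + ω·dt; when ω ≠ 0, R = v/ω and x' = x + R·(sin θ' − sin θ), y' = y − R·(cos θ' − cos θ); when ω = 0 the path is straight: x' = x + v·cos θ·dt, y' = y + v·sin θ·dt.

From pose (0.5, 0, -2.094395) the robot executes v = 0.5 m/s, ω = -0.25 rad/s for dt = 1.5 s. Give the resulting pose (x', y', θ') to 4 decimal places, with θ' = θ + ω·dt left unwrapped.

(0.0134, -0.5649, -2.4694)

θ' = -2.0944 + -0.25·1.5 = -2.4694
R = v/ω = 0.5/-0.25 = -2.0000
x' = 0.5 + -2.0000·(sin -2.4694 − sin -2.0944) = 0.0134
y' = 0 − -2.0000·(cos -2.4694 − cos -2.0944) = -0.5649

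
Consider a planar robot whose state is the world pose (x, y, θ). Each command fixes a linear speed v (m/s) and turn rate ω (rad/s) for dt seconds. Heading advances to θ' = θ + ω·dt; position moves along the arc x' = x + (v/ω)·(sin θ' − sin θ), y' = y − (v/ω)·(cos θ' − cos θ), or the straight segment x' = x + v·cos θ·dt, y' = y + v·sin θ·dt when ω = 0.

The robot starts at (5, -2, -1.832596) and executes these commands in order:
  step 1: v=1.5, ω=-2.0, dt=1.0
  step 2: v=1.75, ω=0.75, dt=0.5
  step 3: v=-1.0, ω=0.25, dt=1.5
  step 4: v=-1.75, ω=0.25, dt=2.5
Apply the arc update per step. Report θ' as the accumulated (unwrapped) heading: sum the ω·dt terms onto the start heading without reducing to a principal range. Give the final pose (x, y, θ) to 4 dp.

step 1: θ'=-3.8326 (R=-0.7500) → pose (3.7976, -2.3838, -3.8326)
step 2: θ'=-3.4576 (R=2.3333) → pose (3.0356, -1.9641, -3.4576)
step 3: θ'=-3.0826 (R=-4.0000) → pose (4.5146, -2.1552, -3.0826)
step 4: θ'=-2.4576 (R=-7.0000) → pose (8.5251, -0.5928, -2.4576)

(8.5251, -0.5928, -2.4576)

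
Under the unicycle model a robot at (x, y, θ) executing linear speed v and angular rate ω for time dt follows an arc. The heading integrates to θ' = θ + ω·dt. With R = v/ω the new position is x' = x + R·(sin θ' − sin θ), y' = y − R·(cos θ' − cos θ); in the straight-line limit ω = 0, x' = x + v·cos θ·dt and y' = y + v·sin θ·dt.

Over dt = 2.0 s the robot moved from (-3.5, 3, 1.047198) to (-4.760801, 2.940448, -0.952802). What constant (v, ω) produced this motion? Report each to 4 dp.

v = -0.7500, ω = -1.0000

Δθ = -0.952802 − 1.047198 = -2.000000
ω = Δθ/dt = -2.000000/2.0 = -1.0000
R = Δx/(sin θ' − sin θ) = 0.7500
v = R·ω = 0.7500·-1.0000 = -0.7500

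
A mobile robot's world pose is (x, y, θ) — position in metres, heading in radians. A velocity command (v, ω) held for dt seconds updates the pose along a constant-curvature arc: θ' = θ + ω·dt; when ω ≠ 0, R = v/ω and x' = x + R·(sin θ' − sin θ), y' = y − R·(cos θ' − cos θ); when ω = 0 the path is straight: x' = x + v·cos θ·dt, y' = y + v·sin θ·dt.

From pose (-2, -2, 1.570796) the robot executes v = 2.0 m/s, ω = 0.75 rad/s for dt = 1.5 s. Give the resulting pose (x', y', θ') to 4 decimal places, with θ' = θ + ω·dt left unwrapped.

(-3.5169, 0.4060, 2.6958)

θ' = 1.5708 + 0.75·1.5 = 2.6958
R = v/ω = 2.0/0.75 = 2.6667
x' = -2 + 2.6667·(sin 2.6958 − sin 1.5708) = -3.5169
y' = -2 − 2.6667·(cos 2.6958 − cos 1.5708) = 0.4060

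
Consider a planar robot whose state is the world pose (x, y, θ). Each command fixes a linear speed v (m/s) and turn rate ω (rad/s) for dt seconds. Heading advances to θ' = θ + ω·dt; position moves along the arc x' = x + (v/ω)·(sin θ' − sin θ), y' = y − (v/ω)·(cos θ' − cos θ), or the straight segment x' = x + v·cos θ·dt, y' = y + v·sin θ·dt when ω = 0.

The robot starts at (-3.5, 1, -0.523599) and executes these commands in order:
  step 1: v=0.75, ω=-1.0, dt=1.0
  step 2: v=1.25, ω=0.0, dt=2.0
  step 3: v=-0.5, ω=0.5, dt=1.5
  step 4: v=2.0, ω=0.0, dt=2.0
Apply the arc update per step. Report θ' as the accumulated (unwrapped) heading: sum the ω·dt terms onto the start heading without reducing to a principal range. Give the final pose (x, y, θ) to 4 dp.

(-0.4465, -4.2380, -0.7736)

step 1: θ'=-1.5236 (R=-0.7500) → pose (-3.1258, 0.3859, -1.5236)
step 2: θ'=-1.5236 (straight) → pose (-3.0079, -2.1114, -1.5236)
step 3: θ'=-0.7736 (R=-1.0000) → pose (-3.3081, -1.4431, -0.7736)
step 4: θ'=-0.7736 (straight) → pose (-0.4465, -4.2380, -0.7736)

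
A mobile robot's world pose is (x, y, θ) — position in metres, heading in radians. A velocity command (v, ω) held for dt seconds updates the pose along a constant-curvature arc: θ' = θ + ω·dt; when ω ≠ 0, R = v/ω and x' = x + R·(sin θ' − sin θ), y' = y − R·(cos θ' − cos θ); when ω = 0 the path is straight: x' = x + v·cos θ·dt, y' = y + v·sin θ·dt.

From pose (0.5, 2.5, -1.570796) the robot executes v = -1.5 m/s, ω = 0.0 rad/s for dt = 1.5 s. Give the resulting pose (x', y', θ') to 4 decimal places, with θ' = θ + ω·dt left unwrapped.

(0.5000, 4.7500, -1.5708)

θ' = -1.5708 + 0.0·1.5 = -1.5708
ω = 0 → straight: x' = 0.5 + -1.5·cos(-1.5708)·1.5 = 0.5000
y' = 2.5 + -1.5·sin(-1.5708)·1.5 = 4.7500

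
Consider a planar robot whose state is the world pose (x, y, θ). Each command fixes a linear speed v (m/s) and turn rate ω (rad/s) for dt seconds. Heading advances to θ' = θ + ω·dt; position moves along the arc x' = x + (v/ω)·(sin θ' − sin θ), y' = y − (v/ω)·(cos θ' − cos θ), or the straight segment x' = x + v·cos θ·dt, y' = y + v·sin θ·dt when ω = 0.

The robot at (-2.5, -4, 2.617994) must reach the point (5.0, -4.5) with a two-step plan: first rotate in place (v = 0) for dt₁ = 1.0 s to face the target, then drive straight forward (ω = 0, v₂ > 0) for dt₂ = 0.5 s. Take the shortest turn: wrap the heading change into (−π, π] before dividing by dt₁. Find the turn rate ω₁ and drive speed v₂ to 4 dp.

heading to target = atan2(-4.5−-4, 5−-2.5) = -0.0666
Δθ = wrap(-0.0666 − 2.6180) = -2.6846; ω₁ = Δθ/dt₁ = -2.6846
distance = √((5−-2.5)² + (-4.5−-4)²) = 7.5166; v₂ = distance/dt₂ = 15.0333

ω₁ = -2.6846, v₂ = 15.0333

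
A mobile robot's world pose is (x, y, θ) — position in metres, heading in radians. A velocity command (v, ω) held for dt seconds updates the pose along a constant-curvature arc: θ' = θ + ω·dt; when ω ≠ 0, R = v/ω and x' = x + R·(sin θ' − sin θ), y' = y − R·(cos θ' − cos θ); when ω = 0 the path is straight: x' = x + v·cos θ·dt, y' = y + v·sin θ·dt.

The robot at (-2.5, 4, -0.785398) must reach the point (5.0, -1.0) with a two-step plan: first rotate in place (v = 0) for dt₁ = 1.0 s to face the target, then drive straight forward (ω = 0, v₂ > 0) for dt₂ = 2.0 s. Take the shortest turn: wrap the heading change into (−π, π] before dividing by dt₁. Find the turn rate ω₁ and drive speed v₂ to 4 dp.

ω₁ = 0.1974, v₂ = 4.5069

heading to target = atan2(-1−4, 5−-2.5) = -0.5880
Δθ = wrap(-0.5880 − -0.7854) = 0.1974; ω₁ = Δθ/dt₁ = 0.1974
distance = √((5−-2.5)² + (-1−4)²) = 9.0139; v₂ = distance/dt₂ = 4.5069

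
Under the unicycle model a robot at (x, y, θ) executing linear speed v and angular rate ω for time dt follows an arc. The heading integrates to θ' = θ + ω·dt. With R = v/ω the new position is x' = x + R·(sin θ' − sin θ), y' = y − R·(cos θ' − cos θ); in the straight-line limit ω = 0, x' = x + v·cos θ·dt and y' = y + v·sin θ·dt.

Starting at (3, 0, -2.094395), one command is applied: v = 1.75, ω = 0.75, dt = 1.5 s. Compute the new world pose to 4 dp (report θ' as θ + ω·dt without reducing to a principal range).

θ' = -2.0944 + 0.75·1.5 = -0.9694
R = v/ω = 1.75/0.75 = 2.3333
x' = 3 + 2.3333·(sin -0.9694 − sin -2.0944) = 3.0968
y' = 0 − 2.3333·(cos -0.9694 − cos -2.0944) = -2.4869

(3.0968, -2.4869, -0.9694)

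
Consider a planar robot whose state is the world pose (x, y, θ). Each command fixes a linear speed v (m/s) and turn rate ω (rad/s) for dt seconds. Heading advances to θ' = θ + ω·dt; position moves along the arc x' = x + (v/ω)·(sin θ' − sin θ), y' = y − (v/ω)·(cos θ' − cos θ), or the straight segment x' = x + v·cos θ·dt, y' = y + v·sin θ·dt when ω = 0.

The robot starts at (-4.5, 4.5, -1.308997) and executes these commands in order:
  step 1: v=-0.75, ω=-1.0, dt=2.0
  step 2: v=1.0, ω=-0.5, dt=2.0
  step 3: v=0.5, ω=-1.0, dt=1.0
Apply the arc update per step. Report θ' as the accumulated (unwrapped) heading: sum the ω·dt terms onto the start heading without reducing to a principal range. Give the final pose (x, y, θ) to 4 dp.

step 1: θ'=-3.3090 (R=0.7500) → pose (-3.6506, 5.4336, -3.3090)
step 2: θ'=-4.3090 (R=-2.0000) → pose (-5.1568, 6.6206, -4.3090)
step 3: θ'=-5.3090 (R=-0.5000) → pose (-5.1106, 7.0978, -5.3090)

(-5.1106, 7.0978, -5.3090)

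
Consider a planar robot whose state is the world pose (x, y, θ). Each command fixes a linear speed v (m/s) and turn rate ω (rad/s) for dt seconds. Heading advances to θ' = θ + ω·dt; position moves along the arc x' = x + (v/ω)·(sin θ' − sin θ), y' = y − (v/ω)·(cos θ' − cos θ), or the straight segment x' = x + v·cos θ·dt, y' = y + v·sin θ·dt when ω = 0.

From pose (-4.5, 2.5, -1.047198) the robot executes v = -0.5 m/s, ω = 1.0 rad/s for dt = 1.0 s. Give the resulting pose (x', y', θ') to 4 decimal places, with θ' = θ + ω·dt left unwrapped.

θ' = -1.0472 + 1.0·1.0 = -0.0472
R = v/ω = -0.5/1.0 = -0.5000
x' = -4.5 + -0.5000·(sin -0.0472 − sin -1.0472) = -4.9094
y' = 2.5 − -0.5000·(cos -0.0472 − cos -1.0472) = 2.7494

(-4.9094, 2.7494, -0.0472)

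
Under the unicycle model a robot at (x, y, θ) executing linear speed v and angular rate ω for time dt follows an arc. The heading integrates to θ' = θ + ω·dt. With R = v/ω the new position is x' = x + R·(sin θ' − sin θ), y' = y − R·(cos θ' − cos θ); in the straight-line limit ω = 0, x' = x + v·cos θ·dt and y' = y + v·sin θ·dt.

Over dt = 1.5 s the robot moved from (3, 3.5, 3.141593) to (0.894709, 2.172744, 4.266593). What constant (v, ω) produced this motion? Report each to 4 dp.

Δθ = 4.266593 − 3.141593 = 1.125000
ω = Δθ/dt = 1.125000/1.5 = 0.7500
R = Δx/(sin θ' − sin θ) = 2.3333
v = R·ω = 2.3333·0.7500 = 1.7500

v = 1.7500, ω = 0.7500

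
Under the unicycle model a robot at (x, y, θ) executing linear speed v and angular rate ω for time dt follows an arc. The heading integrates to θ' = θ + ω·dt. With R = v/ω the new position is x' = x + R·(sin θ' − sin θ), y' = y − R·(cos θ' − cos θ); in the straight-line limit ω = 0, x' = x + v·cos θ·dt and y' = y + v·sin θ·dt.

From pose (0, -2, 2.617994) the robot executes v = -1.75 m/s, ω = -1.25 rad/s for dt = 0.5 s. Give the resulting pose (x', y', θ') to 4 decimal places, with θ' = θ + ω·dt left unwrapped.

(0.5771, -2.6388, 1.9930)

θ' = 2.6180 + -1.25·0.5 = 1.9930
R = v/ω = -1.75/-1.25 = 1.4000
x' = 0 + 1.4000·(sin 1.9930 − sin 2.6180) = 0.5771
y' = -2 − 1.4000·(cos 1.9930 − cos 2.6180) = -2.6388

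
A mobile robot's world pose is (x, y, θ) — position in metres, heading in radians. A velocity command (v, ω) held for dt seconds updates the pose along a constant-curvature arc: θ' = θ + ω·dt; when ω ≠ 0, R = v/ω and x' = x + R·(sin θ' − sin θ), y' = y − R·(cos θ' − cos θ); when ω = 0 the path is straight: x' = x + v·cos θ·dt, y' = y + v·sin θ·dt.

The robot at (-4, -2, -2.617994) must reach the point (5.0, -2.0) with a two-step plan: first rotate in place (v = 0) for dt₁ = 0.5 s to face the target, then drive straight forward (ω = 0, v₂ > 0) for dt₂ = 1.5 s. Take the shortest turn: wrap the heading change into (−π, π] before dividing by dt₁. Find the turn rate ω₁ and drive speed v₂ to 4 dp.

heading to target = atan2(-2−-2, 5−-4) = 0.0000
Δθ = wrap(0.0000 − -2.6180) = 2.6180; ω₁ = Δθ/dt₁ = 5.2360
distance = √((5−-4)² + (-2−-2)²) = 9.0000; v₂ = distance/dt₂ = 6.0000

ω₁ = 5.2360, v₂ = 6.0000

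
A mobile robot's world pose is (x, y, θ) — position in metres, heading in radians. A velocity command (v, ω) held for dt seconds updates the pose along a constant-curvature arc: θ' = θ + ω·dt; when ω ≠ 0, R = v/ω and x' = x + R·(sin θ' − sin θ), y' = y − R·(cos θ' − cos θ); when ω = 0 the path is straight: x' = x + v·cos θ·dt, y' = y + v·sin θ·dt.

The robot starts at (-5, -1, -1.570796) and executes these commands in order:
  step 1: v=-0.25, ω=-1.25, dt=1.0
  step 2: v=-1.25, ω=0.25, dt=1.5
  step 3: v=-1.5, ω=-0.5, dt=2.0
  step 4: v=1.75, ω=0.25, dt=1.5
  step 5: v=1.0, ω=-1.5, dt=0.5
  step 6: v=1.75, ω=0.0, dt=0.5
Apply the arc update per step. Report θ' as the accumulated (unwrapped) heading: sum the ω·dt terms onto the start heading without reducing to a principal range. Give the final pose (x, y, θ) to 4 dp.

(-4.1518, 1.6564, -3.8208)

step 1: θ'=-2.8208 (R=0.2000) → pose (-4.8631, -0.8102, -2.8208)
step 2: θ'=-2.4458 (R=-5.0000) → pose (-3.2347, 0.0970, -2.4458)
step 3: θ'=-3.4458 (R=3.0000) → pose (-0.4131, 0.6566, -3.4458)
step 4: θ'=-3.0708 (R=7.0000) → pose (-3.0050, 0.9605, -3.0708)
step 5: θ'=-3.8208 (R=-0.6667) → pose (-3.4709, 1.1068, -3.8208)
step 6: θ'=-3.8208 (straight) → pose (-4.1518, 1.6564, -3.8208)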